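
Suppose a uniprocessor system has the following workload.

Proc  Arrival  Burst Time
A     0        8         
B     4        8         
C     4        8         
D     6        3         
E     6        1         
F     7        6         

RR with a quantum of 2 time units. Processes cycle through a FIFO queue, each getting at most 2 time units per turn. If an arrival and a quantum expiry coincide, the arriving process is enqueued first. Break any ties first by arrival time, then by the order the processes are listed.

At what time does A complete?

21

Gantt: | A 0-4 | B 4-6 | C 6-8 | A 8-10 | D 10-12 | E 12-13 | B 13-15 | F 15-17 | C 17-19 | A 19-21 | D 21-22 | B 22-24 | F 24-26 | C 26-28 | B 28-30 | F 30-32 | C 32-34 |
Completion: A=21  B=30  C=34  D=22  E=13  F=32
Turnaround (C−A): A=21  B=26  C=30  D=16  E=7  F=25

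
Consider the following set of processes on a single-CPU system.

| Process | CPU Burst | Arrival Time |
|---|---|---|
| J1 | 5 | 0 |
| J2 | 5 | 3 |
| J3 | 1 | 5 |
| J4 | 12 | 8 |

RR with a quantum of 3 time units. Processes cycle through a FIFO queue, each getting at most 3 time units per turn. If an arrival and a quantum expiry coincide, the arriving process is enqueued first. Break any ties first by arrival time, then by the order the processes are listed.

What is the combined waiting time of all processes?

Timeline: | J1 0-3 | J2 3-6 | J1 6-8 | J3 8-9 | J2 9-11 | J4 11-23 |
Completion: J1=8  J2=11  J3=9  J4=23
Waiting = turnaround − burst: J1=3, J2=3, J3=3, J4=3
Total waiting = 3 + 3 + 3 + 3 = 12

12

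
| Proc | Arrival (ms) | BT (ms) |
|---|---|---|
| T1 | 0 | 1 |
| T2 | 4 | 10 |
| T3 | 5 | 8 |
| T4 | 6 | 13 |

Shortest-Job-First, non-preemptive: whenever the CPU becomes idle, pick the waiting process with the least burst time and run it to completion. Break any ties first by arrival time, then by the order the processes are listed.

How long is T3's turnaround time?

Gantt: | T1 0-1 | idle 1-4 | T2 4-14 | T3 14-22 | T4 22-35 |
Completion: T1=1  T2=14  T3=22  T4=35
Turnaround(T3) = completion − arrival = 22 − 5 = 17

17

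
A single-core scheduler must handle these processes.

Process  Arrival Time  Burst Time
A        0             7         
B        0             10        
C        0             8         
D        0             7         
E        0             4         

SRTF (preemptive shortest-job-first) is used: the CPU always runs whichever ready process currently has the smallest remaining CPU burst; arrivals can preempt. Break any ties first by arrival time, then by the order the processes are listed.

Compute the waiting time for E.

0

Timeline: | E 0-4 | A 4-11 | D 11-18 | C 18-26 | B 26-36 |
Completion: A=11  B=36  C=26  D=18  E=4
Waiting(E) = turnaround − burst = 4 − 4 = 0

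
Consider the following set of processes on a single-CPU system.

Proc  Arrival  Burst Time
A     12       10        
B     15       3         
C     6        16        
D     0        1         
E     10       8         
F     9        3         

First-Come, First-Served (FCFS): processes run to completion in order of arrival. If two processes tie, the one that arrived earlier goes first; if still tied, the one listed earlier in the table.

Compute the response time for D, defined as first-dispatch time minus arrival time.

Timeline: | D 0-1 | idle 1-6 | C 6-22 | F 22-25 | E 25-33 | A 33-43 | B 43-46 |
Completion: A=43  B=46  C=22  D=1  E=33  F=25
Turnaround (C−A): A=31  B=31  C=16  D=1  E=23  F=16
Response(D) = first start − arrival = 0 − 0 = 0

0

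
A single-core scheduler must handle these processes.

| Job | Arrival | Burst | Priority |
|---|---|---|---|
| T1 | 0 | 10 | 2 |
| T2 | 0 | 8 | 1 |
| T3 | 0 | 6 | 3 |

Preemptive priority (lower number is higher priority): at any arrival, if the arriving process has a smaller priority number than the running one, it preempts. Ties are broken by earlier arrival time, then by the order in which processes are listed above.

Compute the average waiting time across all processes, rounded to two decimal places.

8.67

Gantt: | T2 0-8 | T1 8-18 | T3 18-24 |
Completion: T1=18  T2=8  T3=24
Waiting times: T1=8, T2=0, T3=18
Average waiting = (8+0+18) / 3 = 26/3 = 8.67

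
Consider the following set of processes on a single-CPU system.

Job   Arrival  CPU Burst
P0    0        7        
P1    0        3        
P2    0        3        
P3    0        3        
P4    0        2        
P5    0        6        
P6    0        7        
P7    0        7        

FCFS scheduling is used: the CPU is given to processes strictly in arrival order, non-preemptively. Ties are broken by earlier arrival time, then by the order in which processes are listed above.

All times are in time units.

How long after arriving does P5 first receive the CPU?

18

Schedule: | P0 0-7 | P1 7-10 | P2 10-13 | P3 13-16 | P4 16-18 | P5 18-24 | P6 24-31 | P7 31-38 |
Completion: P0=7  P1=10  P2=13  P3=16  P4=18  P5=24  P6=31  P7=38
Response(P5) = first start − arrival = 18 − 0 = 18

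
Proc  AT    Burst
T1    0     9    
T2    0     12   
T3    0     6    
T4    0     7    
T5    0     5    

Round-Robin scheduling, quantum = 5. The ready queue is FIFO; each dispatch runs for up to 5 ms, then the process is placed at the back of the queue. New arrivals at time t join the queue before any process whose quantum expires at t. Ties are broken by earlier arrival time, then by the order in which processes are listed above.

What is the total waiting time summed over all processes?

126

Gantt: | T1 0-5 | T2 5-10 | T3 10-15 | T4 15-20 | T5 20-25 | T1 25-29 | T2 29-34 | T3 34-35 | T4 35-37 | T2 37-39 |
Completion: T1=29  T2=39  T3=35  T4=37  T5=25
Turnaround (C−A): T1=29  T2=39  T3=35  T4=37  T5=25
Waiting = turnaround − burst: T1=20, T2=27, T3=29, T4=30, T5=20
Total waiting = 20 + 27 + 29 + 30 + 20 = 126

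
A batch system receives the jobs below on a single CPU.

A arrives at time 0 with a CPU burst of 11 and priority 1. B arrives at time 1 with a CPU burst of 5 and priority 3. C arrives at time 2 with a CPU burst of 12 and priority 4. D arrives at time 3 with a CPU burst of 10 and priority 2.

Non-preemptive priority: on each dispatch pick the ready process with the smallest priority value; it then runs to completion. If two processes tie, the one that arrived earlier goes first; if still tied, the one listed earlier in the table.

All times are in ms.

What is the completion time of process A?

11

Schedule: | A 0-11 | D 11-21 | B 21-26 | C 26-38 |
Completion: A=11  B=26  C=38  D=21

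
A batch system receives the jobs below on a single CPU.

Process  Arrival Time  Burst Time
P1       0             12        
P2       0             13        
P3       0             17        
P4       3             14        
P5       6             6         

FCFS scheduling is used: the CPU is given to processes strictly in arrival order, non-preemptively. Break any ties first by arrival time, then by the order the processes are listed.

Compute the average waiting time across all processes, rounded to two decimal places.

Gantt: | P1 0-12 | P2 12-25 | P3 25-42 | P4 42-56 | P5 56-62 |
Completion: P1=12  P2=25  P3=42  P4=56  P5=62
Waiting times: P1=0, P2=12, P3=25, P4=39, P5=50
Average waiting = (0+12+25+39+50) / 5 = 126/5 = 25.20

25.20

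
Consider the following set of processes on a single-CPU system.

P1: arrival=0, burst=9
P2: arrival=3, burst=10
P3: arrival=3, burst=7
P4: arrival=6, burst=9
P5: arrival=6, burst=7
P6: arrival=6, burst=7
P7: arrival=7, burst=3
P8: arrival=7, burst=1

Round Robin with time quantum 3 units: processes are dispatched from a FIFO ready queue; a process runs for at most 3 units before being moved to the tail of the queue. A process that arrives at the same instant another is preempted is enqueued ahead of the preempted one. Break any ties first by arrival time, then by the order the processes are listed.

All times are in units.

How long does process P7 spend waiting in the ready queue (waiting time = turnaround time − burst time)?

Gantt: | P1 0-3 | P2 3-6 | P3 6-9 | P1 9-12 | P4 12-15 | P5 15-18 | P6 18-21 | P2 21-24 | P7 24-27 | P8 27-28 | P3 28-31 | P1 31-34 | P4 34-37 | P5 37-40 | P6 40-43 | P2 43-46 | P3 46-47 | P4 47-50 | P5 50-51 | P6 51-52 | P2 52-53 |
Completion: P1=34  P2=53  P3=47  P4=50  P5=51  P6=52  P7=27  P8=28
Turnaround (C−A): P1=34  P2=50  P3=44  P4=44  P5=45  P6=46  P7=20  P8=21
Waiting(P7) = turnaround − burst = 20 − 3 = 17

17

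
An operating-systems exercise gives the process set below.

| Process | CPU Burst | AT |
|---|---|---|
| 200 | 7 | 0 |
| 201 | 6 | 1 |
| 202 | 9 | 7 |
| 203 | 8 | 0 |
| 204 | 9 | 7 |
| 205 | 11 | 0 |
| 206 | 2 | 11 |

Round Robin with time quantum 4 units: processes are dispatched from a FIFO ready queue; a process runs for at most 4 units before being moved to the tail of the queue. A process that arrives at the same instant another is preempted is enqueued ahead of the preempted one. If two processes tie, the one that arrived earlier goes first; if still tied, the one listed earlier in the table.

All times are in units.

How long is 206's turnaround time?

22

Gantt: | 200 0-4 | 203 4-8 | 205 8-12 | 201 12-16 | 200 16-19 | 202 19-23 | 204 23-27 | 203 27-31 | 206 31-33 | 205 33-37 | 201 37-39 | 202 39-43 | 204 43-47 | 205 47-50 | 202 50-51 | 204 51-52 |
Completion: 200=19  201=39  202=51  203=31  204=52  205=50  206=33
Turnaround (C−A): 200=19  201=38  202=44  203=31  204=45  205=50  206=22
Turnaround(206) = completion − arrival = 33 − 11 = 22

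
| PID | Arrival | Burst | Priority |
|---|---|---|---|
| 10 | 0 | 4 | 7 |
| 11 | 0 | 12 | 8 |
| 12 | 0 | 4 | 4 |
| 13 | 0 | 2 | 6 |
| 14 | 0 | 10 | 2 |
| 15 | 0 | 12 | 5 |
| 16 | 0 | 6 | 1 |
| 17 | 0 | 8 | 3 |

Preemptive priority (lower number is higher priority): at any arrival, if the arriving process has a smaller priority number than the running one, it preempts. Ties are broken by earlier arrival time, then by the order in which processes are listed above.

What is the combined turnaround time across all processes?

260

Timeline: | 16 0-6 | 14 6-16 | 17 16-24 | 12 24-28 | 15 28-40 | 13 40-42 | 10 42-46 | 11 46-58 |
Completion: 10=46  11=58  12=28  13=42  14=16  15=40  16=6  17=24
Turnaround (C−A): 10=46  11=58  12=28  13=42  14=16  15=40  16=6  17=24
Turnaround = completion − arrival: 10=46, 11=58, 12=28, 13=42, 14=16, 15=40, 16=6, 17=24
Total turnaround = 46 + 58 + 28 + 42 + 16 + 40 + 6 + 24 = 260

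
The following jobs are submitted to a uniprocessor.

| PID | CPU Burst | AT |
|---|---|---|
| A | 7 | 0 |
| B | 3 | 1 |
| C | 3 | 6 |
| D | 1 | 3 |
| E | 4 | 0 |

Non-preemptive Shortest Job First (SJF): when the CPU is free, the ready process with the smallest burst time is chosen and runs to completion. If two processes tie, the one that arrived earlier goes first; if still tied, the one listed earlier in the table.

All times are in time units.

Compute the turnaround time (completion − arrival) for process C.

Schedule: | E 0-4 | D 4-5 | B 5-8 | C 8-11 | A 11-18 |
Completion: A=18  B=8  C=11  D=5  E=4
Turnaround (C−A): A=18  B=7  C=5  D=2  E=4
Turnaround(C) = completion − arrival = 11 − 6 = 5

5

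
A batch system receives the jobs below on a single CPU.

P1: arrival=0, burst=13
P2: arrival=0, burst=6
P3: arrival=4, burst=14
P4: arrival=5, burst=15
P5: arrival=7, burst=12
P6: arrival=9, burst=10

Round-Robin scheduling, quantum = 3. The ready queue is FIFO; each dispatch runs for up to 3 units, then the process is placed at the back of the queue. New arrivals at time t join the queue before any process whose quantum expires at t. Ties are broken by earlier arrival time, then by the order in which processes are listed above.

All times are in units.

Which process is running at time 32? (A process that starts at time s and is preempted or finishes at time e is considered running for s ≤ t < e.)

Gantt: | P1 0-3 | P2 3-6 | P1 6-9 | P3 9-12 | P4 12-15 | P2 15-18 | P5 18-21 | P6 21-24 | P1 24-27 | P3 27-30 | P4 30-33 | P5 33-36 | P6 36-39 | P1 39-42 | P3 42-45 | P4 45-48 | P5 48-51 | P6 51-54 | P1 54-55 | P3 55-58 | P4 58-61 | P5 61-64 | P6 64-65 | P3 65-67 | P4 67-70 |
Completion: P1=55  P2=18  P3=67  P4=70  P5=64  P6=65
Turnaround (C−A): P1=55  P2=18  P3=63  P4=65  P5=57  P6=56

P4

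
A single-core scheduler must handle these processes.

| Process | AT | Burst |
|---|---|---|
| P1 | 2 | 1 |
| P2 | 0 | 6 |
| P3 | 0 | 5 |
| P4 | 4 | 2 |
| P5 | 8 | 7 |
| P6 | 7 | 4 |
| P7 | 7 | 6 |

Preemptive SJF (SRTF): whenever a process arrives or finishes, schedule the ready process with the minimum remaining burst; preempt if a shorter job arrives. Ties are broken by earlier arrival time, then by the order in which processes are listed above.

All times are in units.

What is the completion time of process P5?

31

Schedule: | P3 0-2 | P1 2-3 | P3 3-6 | P4 6-8 | P6 8-12 | P2 12-18 | P7 18-24 | P5 24-31 |
Completion: P1=3  P2=18  P3=6  P4=8  P5=31  P6=12  P7=24
Turnaround (C−A): P1=1  P2=18  P3=6  P4=4  P5=23  P6=5  P7=17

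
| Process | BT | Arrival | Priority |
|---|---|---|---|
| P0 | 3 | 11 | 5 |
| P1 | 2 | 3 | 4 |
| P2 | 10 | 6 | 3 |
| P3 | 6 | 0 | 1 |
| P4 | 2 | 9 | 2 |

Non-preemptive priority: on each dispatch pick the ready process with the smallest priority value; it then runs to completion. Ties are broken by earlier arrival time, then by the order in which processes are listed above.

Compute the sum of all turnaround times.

Timeline: | P3 0-6 | P2 6-16 | P4 16-18 | P1 18-20 | P0 20-23 |
Completion: P0=23  P1=20  P2=16  P3=6  P4=18
Turnaround (C−A): P0=12  P1=17  P2=10  P3=6  P4=9
Turnaround = completion − arrival: P0=12, P1=17, P2=10, P3=6, P4=9
Total turnaround = 12 + 17 + 10 + 6 + 9 = 54

54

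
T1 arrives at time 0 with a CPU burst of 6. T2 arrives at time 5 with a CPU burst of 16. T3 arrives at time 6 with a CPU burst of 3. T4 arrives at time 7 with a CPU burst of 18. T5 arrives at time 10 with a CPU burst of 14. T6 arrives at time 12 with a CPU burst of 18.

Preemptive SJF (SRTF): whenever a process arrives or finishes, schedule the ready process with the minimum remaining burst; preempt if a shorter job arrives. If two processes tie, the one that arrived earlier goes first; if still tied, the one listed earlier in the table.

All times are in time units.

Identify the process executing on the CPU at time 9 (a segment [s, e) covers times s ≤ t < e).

Timeline: | T1 0-6 | T3 6-9 | T2 9-10 | T5 10-24 | T2 24-39 | T4 39-57 | T6 57-75 |
Completion: T1=6  T2=39  T3=9  T4=57  T5=24  T6=75
Turnaround (C−A): T1=6  T2=34  T3=3  T4=50  T5=14  T6=63

T2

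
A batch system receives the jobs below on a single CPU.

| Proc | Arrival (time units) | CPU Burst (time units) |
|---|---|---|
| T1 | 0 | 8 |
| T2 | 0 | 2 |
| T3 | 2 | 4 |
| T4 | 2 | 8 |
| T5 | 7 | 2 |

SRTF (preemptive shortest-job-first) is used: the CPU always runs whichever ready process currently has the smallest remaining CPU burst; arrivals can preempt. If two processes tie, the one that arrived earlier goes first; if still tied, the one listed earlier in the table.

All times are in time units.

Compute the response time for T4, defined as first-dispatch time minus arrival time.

14

Timeline: | T2 0-2 | T3 2-6 | T1 6-7 | T5 7-9 | T1 9-16 | T4 16-24 |
Completion: T1=16  T2=2  T3=6  T4=24  T5=9
Turnaround (C−A): T1=16  T2=2  T3=4  T4=22  T5=2
Response(T4) = first start − arrival = 16 − 2 = 14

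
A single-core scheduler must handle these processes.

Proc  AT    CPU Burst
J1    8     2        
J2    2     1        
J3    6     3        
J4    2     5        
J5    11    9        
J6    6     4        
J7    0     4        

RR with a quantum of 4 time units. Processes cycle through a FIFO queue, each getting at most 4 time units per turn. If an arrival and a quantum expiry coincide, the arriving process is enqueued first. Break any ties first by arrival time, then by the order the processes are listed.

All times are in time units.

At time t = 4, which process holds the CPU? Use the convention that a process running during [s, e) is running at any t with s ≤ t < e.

Schedule: | J7 0-4 | J2 4-5 | J4 5-9 | J3 9-12 | J6 12-16 | J1 16-18 | J4 18-19 | J5 19-28 |
Completion: J1=18  J2=5  J3=12  J4=19  J5=28  J6=16  J7=4
Turnaround (C−A): J1=10  J2=3  J3=6  J4=17  J5=17  J6=10  J7=4

J2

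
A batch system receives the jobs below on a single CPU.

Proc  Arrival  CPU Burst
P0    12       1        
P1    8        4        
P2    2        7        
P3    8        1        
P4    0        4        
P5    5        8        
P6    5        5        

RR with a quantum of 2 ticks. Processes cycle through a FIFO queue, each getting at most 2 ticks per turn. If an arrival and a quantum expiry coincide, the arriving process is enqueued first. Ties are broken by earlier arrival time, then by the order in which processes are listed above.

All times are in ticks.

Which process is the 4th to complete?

Timeline: | P4 0-2 | P2 2-4 | P4 4-6 | P2 6-8 | P5 8-10 | P6 10-12 | P1 12-14 | P3 14-15 | P2 15-17 | P5 17-19 | P0 19-20 | P6 20-22 | P1 22-24 | P2 24-25 | P5 25-27 | P6 27-28 | P5 28-30 |
Completion: P0=20  P1=24  P2=25  P3=15  P4=6  P5=30  P6=28
Turnaround (C−A): P0=8  P1=16  P2=23  P3=7  P4=6  P5=25  P6=23
Finish order: P4 → P3 → P0 → P1 → P2 → P6 → P5

P1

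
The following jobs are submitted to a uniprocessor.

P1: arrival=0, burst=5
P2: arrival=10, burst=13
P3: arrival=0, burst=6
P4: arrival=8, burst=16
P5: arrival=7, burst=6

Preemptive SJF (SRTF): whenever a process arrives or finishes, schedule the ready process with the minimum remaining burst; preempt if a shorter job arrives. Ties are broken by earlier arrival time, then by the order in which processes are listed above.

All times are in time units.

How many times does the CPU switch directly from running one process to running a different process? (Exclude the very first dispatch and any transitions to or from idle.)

Gantt: | P1 0-5 | P3 5-11 | P5 11-17 | P2 17-30 | P4 30-46 |
Completion: P1=5  P2=30  P3=11  P4=46  P5=17

4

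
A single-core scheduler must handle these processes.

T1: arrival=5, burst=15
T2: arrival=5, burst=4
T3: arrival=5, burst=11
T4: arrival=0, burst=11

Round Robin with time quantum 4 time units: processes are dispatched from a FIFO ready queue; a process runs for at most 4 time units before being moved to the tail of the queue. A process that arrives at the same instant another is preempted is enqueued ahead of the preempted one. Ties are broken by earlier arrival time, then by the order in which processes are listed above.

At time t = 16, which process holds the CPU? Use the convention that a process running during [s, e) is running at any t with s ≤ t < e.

T3

Schedule: | T4 0-8 | T1 8-12 | T2 12-16 | T3 16-20 | T4 20-23 | T1 23-27 | T3 27-31 | T1 31-35 | T3 35-38 | T1 38-41 |
Completion: T1=41  T2=16  T3=38  T4=23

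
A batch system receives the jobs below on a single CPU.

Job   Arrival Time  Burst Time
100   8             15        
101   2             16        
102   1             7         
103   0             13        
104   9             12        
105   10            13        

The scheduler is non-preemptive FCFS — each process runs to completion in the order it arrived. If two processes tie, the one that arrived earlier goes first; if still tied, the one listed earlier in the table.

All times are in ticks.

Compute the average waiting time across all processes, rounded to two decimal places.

25.50

Schedule: | 103 0-13 | 102 13-20 | 101 20-36 | 100 36-51 | 104 51-63 | 105 63-76 |
Completion: 100=51  101=36  102=20  103=13  104=63  105=76
Waiting times: 100=28, 101=18, 102=12, 103=0, 104=42, 105=53
Average waiting = (28+18+12+0+42+53) / 6 = 153/6 = 25.50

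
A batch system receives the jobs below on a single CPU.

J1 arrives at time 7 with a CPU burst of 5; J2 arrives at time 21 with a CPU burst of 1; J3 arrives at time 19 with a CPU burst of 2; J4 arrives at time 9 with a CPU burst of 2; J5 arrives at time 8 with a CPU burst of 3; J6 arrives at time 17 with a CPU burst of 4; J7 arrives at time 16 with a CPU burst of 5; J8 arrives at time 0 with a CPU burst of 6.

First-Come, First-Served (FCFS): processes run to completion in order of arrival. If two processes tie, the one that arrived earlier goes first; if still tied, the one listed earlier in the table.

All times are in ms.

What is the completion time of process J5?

15

Gantt: | J8 0-6 | idle 6-7 | J1 7-12 | J5 12-15 | J4 15-17 | J7 17-22 | J6 22-26 | J3 26-28 | J2 28-29 |
Completion: J1=12  J2=29  J3=28  J4=17  J5=15  J6=26  J7=22  J8=6
Turnaround (C−A): J1=5  J2=8  J3=9  J4=8  J5=7  J6=9  J7=6  J8=6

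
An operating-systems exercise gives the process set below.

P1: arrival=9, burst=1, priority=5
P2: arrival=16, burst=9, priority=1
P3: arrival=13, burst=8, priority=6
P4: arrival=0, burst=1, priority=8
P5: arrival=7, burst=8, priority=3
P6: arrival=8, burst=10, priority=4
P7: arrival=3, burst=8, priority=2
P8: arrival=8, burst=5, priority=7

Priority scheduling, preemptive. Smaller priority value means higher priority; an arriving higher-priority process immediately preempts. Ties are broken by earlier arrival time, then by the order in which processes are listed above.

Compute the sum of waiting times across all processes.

Timeline: | P4 0-1 | idle 1-3 | P7 3-11 | P5 11-16 | P2 16-25 | P5 25-28 | P6 28-38 | P1 38-39 | P3 39-47 | P8 47-52 |
Completion: P1=39  P2=25  P3=47  P4=1  P5=28  P6=38  P7=11  P8=52
Turnaround (C−A): P1=30  P2=9  P3=34  P4=1  P5=21  P6=30  P7=8  P8=44
Waiting = turnaround − burst: P1=29, P2=0, P3=26, P4=0, P5=13, P6=20, P7=0, P8=39
Total waiting = 29 + 0 + 26 + 0 + 13 + 20 + 0 + 39 = 127

127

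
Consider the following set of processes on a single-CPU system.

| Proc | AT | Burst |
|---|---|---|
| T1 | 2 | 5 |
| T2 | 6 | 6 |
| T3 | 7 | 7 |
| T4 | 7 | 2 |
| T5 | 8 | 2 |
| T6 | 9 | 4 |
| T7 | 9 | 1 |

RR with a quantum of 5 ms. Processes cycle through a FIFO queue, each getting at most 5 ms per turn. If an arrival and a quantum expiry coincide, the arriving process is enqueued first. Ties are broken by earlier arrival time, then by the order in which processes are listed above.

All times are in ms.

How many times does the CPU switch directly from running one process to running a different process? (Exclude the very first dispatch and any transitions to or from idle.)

8

Gantt: | idle 0-2 | T1 2-7 | T2 7-12 | T3 12-17 | T4 17-19 | T5 19-21 | T6 21-25 | T7 25-26 | T2 26-27 | T3 27-29 |
Completion: T1=7  T2=27  T3=29  T4=19  T5=21  T6=25  T7=26
Turnaround (C−A): T1=5  T2=21  T3=22  T4=12  T5=13  T6=16  T7=17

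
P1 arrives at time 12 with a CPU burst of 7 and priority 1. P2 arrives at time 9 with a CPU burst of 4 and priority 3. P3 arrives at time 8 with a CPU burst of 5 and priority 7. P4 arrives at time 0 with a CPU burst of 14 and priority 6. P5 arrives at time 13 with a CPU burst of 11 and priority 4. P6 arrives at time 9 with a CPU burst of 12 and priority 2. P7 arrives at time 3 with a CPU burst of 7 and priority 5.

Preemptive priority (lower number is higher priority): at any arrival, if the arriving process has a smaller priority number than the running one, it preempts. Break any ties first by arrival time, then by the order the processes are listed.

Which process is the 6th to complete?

Gantt: | P4 0-3 | P7 3-9 | P6 9-12 | P1 12-19 | P6 19-28 | P2 28-32 | P5 32-43 | P7 43-44 | P4 44-55 | P3 55-60 |
Completion: P1=19  P2=32  P3=60  P4=55  P5=43  P6=28  P7=44
Finish order: P1 → P6 → P2 → P5 → P7 → P4 → P3

P4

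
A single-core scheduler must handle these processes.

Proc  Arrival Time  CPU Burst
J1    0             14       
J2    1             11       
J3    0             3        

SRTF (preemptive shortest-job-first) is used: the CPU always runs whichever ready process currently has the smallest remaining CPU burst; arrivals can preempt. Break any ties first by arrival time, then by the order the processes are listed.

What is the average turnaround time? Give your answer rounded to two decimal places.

Timeline: | J3 0-3 | J2 3-14 | J1 14-28 |
Completion: J1=28  J2=14  J3=3
Turnaround (C−A): J1=28  J2=13  J3=3
Turnaround times: J1=28, J2=13, J3=3
Average turnaround = (28+13+3) / 3 = 44/3 = 14.67

14.67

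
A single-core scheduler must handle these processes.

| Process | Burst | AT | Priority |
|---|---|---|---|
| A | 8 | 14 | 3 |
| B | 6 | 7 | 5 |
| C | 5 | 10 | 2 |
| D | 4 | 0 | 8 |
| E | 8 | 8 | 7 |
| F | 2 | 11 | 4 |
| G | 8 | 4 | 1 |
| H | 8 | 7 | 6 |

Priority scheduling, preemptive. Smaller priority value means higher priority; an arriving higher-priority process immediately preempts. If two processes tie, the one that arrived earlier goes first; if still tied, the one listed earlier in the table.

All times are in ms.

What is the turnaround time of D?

Timeline: | D 0-4 | G 4-12 | C 12-17 | A 17-25 | F 25-27 | B 27-33 | H 33-41 | E 41-49 |
Completion: A=25  B=33  C=17  D=4  E=49  F=27  G=12  H=41
Turnaround(D) = completion − arrival = 4 − 0 = 4

4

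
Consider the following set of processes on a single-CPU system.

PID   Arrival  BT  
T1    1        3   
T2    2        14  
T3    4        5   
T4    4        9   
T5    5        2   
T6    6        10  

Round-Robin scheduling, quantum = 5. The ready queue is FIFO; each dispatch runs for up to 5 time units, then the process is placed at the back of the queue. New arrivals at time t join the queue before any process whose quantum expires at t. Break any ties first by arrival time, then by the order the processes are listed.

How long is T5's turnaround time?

Timeline: | idle 0-1 | T1 1-4 | T2 4-9 | T3 9-14 | T4 14-19 | T5 19-21 | T6 21-26 | T2 26-31 | T4 31-35 | T6 35-40 | T2 40-44 |
Completion: T1=4  T2=44  T3=14  T4=35  T5=21  T6=40
Turnaround(T5) = completion − arrival = 21 − 5 = 16

16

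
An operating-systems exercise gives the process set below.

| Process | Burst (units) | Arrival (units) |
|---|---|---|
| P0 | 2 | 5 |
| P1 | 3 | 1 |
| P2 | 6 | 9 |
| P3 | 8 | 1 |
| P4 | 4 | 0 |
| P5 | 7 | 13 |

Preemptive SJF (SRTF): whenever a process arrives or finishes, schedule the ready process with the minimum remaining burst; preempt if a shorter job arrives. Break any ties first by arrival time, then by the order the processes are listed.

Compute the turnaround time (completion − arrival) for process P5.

Schedule: | P4 0-4 | P1 4-7 | P0 7-9 | P2 9-15 | P5 15-22 | P3 22-30 |
Completion: P0=9  P1=7  P2=15  P3=30  P4=4  P5=22
Turnaround (C−A): P0=4  P1=6  P2=6  P3=29  P4=4  P5=9
Turnaround(P5) = completion − arrival = 22 − 13 = 9

9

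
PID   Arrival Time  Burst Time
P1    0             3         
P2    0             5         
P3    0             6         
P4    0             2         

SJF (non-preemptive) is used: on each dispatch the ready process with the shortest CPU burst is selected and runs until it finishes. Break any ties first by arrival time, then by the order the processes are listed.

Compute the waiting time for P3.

10

Schedule: | P4 0-2 | P1 2-5 | P2 5-10 | P3 10-16 |
Completion: P1=5  P2=10  P3=16  P4=2
Turnaround (C−A): P1=5  P2=10  P3=16  P4=2
Waiting(P3) = turnaround − burst = 16 − 6 = 10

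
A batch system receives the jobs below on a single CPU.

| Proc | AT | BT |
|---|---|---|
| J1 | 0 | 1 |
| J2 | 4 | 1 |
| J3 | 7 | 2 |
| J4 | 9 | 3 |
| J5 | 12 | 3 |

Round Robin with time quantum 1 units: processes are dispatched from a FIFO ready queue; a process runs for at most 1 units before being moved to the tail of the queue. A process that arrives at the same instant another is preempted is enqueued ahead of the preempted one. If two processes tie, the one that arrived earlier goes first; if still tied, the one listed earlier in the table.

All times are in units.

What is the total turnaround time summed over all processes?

10

Schedule: | J1 0-1 | idle 1-4 | J2 4-5 | idle 5-7 | J3 7-9 | J4 9-12 | J5 12-15 |
Completion: J1=1  J2=5  J3=9  J4=12  J5=15
Turnaround = completion − arrival: J1=1, J2=1, J3=2, J4=3, J5=3
Total turnaround = 1 + 1 + 2 + 3 + 3 = 10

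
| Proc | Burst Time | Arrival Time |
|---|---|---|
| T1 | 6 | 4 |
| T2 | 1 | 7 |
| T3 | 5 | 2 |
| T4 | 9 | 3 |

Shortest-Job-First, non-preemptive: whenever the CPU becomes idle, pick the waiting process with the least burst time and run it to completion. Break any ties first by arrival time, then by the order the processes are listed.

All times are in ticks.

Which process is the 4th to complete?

T4

Gantt: | idle 0-2 | T3 2-7 | T2 7-8 | T1 8-14 | T4 14-23 |
Completion: T1=14  T2=8  T3=7  T4=23
Finish order: T3 → T2 → T1 → T4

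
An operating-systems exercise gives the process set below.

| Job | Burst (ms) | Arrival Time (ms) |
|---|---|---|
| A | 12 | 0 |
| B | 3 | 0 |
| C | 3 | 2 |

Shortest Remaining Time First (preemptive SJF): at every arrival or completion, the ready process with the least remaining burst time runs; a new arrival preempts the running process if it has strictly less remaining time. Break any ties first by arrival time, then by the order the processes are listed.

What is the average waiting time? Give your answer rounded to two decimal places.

Schedule: | B 0-3 | C 3-6 | A 6-18 |
Completion: A=18  B=3  C=6
Turnaround (C−A): A=18  B=3  C=4
Waiting times: A=6, B=0, C=1
Average waiting = (6+0+1) / 3 = 7/3 = 2.33

2.33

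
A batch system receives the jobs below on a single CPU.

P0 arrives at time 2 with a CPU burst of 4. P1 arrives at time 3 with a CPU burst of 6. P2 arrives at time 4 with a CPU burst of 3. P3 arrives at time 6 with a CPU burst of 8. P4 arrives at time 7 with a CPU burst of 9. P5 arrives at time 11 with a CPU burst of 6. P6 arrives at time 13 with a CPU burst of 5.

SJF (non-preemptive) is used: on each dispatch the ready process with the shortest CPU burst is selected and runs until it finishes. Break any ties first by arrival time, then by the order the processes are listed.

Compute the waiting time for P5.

9

Gantt: | idle 0-2 | P0 2-6 | P2 6-9 | P1 9-15 | P6 15-20 | P5 20-26 | P3 26-34 | P4 34-43 |
Completion: P0=6  P1=15  P2=9  P3=34  P4=43  P5=26  P6=20
Waiting(P5) = turnaround − burst = 15 − 6 = 9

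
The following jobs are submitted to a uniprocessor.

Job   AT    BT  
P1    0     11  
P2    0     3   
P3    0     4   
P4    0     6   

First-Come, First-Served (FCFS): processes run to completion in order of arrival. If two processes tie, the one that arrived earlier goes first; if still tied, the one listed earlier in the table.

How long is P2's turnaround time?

14

Schedule: | P1 0-11 | P2 11-14 | P3 14-18 | P4 18-24 |
Completion: P1=11  P2=14  P3=18  P4=24
Turnaround(P2) = completion − arrival = 14 − 0 = 14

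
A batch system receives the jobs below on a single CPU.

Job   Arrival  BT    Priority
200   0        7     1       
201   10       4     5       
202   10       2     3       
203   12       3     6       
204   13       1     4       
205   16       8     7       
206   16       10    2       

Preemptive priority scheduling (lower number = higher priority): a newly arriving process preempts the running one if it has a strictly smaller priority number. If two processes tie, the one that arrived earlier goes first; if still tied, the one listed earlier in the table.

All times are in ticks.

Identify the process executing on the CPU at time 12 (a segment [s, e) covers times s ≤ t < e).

Timeline: | 200 0-7 | idle 7-10 | 202 10-12 | 201 12-13 | 204 13-14 | 201 14-16 | 206 16-26 | 201 26-27 | 203 27-30 | 205 30-38 |
Completion: 200=7  201=27  202=12  203=30  204=14  205=38  206=26
Turnaround (C−A): 200=7  201=17  202=2  203=18  204=1  205=22  206=10

201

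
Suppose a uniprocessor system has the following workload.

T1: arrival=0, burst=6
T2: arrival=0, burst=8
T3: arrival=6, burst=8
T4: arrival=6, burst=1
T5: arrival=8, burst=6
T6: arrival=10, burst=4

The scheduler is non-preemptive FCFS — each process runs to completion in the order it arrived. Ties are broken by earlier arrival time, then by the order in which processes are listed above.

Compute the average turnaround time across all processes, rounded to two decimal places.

Timeline: | T1 0-6 | T2 6-14 | T3 14-22 | T4 22-23 | T5 23-29 | T6 29-33 |
Completion: T1=6  T2=14  T3=22  T4=23  T5=29  T6=33
Turnaround (C−A): T1=6  T2=14  T3=16  T4=17  T5=21  T6=23
Turnaround times: T1=6, T2=14, T3=16, T4=17, T5=21, T6=23
Average turnaround = (6+14+16+17+21+23) / 6 = 97/6 = 16.17

16.17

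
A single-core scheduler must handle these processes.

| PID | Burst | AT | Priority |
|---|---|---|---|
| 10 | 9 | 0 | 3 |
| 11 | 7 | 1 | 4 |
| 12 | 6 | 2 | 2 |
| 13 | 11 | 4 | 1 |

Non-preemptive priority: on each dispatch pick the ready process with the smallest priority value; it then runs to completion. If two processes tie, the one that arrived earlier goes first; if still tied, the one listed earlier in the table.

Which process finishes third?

Timeline: | 10 0-9 | 13 9-20 | 12 20-26 | 11 26-33 |
Completion: 10=9  11=33  12=26  13=20
Finish order: 10 → 13 → 12 → 11

12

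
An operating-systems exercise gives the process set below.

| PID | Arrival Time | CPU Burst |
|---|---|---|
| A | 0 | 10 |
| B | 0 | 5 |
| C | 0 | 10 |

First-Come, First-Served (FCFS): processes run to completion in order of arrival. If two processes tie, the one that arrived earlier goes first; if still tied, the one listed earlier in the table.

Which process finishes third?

Timeline: | A 0-10 | B 10-15 | C 15-25 |
Completion: A=10  B=15  C=25
Finish order: A → B → C

C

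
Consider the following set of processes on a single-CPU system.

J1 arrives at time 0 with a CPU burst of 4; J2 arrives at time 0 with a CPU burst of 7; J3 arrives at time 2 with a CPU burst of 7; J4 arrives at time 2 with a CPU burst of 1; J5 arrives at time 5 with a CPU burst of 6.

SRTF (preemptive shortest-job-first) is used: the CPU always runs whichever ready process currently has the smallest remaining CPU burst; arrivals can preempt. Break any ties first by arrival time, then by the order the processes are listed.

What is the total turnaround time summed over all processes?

53

Timeline: | J1 0-2 | J4 2-3 | J1 3-5 | J5 5-11 | J2 11-18 | J3 18-25 |
Completion: J1=5  J2=18  J3=25  J4=3  J5=11
Turnaround (C−A): J1=5  J2=18  J3=23  J4=1  J5=6
Turnaround = completion − arrival: J1=5, J2=18, J3=23, J4=1, J5=6
Total turnaround = 5 + 18 + 23 + 1 + 6 = 53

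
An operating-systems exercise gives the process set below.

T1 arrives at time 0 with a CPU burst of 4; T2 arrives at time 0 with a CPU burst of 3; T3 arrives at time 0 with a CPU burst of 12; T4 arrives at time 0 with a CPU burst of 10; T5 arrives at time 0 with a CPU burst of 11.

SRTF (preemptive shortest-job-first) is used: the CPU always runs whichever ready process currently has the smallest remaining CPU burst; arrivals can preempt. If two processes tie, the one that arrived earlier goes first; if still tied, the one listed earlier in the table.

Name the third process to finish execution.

Timeline: | T2 0-3 | T1 3-7 | T4 7-17 | T5 17-28 | T3 28-40 |
Completion: T1=7  T2=3  T3=40  T4=17  T5=28
Turnaround (C−A): T1=7  T2=3  T3=40  T4=17  T5=28
Finish order: T2 → T1 → T4 → T5 → T3

T4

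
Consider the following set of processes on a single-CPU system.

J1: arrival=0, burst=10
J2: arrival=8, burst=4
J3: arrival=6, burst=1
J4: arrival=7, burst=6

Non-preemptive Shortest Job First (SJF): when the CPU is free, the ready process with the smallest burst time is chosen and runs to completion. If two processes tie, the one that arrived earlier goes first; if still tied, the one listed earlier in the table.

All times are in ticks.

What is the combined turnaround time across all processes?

36

Schedule: | J1 0-10 | J3 10-11 | J2 11-15 | J4 15-21 |
Completion: J1=10  J2=15  J3=11  J4=21
Turnaround (C−A): J1=10  J2=7  J3=5  J4=14
Turnaround = completion − arrival: J1=10, J2=7, J3=5, J4=14
Total turnaround = 10 + 7 + 5 + 14 = 36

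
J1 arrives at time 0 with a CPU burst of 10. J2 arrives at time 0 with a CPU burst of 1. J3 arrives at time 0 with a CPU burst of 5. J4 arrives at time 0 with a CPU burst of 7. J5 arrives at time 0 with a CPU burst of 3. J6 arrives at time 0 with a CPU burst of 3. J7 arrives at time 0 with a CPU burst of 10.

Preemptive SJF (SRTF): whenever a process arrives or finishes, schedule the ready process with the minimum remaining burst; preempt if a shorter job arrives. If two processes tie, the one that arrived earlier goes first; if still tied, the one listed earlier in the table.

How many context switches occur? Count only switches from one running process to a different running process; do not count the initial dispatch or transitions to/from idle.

6

Schedule: | J2 0-1 | J5 1-4 | J6 4-7 | J3 7-12 | J4 12-19 | J1 19-29 | J7 29-39 |
Completion: J1=29  J2=1  J3=12  J4=19  J5=4  J6=7  J7=39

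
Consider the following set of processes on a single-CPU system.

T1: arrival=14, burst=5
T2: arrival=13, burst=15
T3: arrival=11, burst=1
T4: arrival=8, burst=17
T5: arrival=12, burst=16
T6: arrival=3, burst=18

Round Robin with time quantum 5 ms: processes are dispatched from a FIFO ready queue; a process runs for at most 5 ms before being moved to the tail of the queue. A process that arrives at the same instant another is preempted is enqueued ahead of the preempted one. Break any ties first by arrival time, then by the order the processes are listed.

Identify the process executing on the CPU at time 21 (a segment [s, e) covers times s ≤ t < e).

Timeline: | idle 0-3 | T6 3-8 | T4 8-13 | T6 13-18 | T3 18-19 | T5 19-24 | T2 24-29 | T4 29-34 | T1 34-39 | T6 39-44 | T5 44-49 | T2 49-54 | T4 54-59 | T6 59-62 | T5 62-67 | T2 67-72 | T4 72-74 | T5 74-75 |
Completion: T1=39  T2=72  T3=19  T4=74  T5=75  T6=62

T5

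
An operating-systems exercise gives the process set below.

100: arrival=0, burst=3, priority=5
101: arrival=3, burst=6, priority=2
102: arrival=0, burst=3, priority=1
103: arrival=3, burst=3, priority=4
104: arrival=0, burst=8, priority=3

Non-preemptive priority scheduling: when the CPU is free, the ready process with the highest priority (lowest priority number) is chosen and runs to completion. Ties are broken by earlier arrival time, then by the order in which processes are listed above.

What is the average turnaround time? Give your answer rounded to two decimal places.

13.20

Timeline: | 102 0-3 | 101 3-9 | 104 9-17 | 103 17-20 | 100 20-23 |
Completion: 100=23  101=9  102=3  103=20  104=17
Turnaround (C−A): 100=23  101=6  102=3  103=17  104=17
Turnaround times: 100=23, 101=6, 102=3, 103=17, 104=17
Average turnaround = (23+6+3+17+17) / 5 = 66/5 = 13.20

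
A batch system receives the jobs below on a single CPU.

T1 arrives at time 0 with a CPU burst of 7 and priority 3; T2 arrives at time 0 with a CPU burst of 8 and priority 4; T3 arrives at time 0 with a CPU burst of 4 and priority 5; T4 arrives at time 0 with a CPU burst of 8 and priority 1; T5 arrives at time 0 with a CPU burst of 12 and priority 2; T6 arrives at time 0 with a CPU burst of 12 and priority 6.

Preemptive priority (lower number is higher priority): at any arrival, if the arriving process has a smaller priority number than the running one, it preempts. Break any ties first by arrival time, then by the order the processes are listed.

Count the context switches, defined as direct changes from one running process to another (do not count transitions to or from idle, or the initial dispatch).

5

Schedule: | T4 0-8 | T5 8-20 | T1 20-27 | T2 27-35 | T3 35-39 | T6 39-51 |
Completion: T1=27  T2=35  T3=39  T4=8  T5=20  T6=51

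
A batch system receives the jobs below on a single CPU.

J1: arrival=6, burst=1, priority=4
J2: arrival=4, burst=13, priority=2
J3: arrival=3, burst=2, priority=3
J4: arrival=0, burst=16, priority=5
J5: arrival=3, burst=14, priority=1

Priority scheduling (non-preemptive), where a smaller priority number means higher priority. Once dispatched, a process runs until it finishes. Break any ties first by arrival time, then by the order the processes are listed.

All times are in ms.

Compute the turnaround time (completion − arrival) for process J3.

Gantt: | J4 0-16 | J5 16-30 | J2 30-43 | J3 43-45 | J1 45-46 |
Completion: J1=46  J2=43  J3=45  J4=16  J5=30
Turnaround (C−A): J1=40  J2=39  J3=42  J4=16  J5=27
Turnaround(J3) = completion − arrival = 45 − 3 = 42

42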